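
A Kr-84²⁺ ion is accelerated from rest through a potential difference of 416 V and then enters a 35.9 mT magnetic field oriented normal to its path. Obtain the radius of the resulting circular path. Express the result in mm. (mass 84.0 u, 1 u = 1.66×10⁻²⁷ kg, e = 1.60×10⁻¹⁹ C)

The kinetic energy gained is K = qV = (2×1.60×10^-19)(416) = 1.33×10^-16 J.
v = √(2K/m) = 4.37×10^4 m/s.
r = mv/(qB) = (1.39×10^-25)(4.37×10^4) / [(2×1.60×10^-19)(0.0359)] = 0.530 m.

r ≈ 530 mm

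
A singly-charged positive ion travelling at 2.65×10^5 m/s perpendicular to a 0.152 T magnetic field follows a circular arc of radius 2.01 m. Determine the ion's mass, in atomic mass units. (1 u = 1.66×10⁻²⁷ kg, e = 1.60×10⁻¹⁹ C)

m ≈ 111 u

qvB = mv²/r ⇒ m = qBr/v.
m = (1×1.60×10^-19)(0.152)(2.01) / (2.65×10^5) = 1.84×10^-25 kg = 111 u.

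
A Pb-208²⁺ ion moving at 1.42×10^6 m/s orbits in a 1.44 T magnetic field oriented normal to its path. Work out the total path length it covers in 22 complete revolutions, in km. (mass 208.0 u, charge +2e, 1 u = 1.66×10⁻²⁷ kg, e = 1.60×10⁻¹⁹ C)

r = mv/(qB) = 1.06 m, so one revolution covers 2πr = 6.69 m.
In 22 revolutions: L = 22·2πr = 147 m.

L ≈ 0.147 km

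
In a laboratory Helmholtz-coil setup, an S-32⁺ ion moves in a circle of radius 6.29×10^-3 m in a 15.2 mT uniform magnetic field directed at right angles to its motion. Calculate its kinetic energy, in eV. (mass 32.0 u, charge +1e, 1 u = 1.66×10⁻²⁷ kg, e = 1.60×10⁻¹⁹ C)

v = qBr/m = (1×1.60×10^-19)(0.0152)(6.29×10^-3) / (5.31×10^-26) = 288 m/s.
K = ½mv² = 0.5·(5.31×10^-26)·(288)² = 2.20×10^-21 J = 0.0138 eV.

K ≈ 0.0138 eV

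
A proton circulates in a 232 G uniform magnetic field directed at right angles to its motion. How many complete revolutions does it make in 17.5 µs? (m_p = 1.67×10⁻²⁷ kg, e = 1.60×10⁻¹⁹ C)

T = 2πm/(qB) = 2π(1.67×10^-27) / [(1×1.60×10^-19)(0.0232)] = 2.8268×10^-6 s.
N = t/T = 1.75×10^-5 / 2.8268×10^-6 ≈ 6.19, so 6 complete revolutions.

N = 6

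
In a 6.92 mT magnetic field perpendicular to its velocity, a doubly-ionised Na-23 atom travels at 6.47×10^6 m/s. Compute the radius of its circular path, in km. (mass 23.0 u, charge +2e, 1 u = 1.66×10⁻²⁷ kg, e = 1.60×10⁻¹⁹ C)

r ≈ 0.112 km

The magnetic force provides the centripetal force: qvB = mv²/r, so r = mv/(qB).
r = (3.82×10^-26 kg)(6.47×10^6 m/s) / [(2×1.60×10^-19 C)(6.92×10^-3 T)] = 112 m.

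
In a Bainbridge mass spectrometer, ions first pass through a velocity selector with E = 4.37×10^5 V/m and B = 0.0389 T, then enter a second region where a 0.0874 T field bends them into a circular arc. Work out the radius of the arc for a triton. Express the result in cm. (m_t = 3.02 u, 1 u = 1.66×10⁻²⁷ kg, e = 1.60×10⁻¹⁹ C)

r ≈ 403 cm

The selector passes v = E/B = 4.37×10^5/0.0389 = 1.12×10^7 m/s.
In the deflection region, r = mv/(qB₂) = (5.01×10^-27)(1.12×10^7) / [(1×1.60×10^-19)(0.0874)] = 4.03 m.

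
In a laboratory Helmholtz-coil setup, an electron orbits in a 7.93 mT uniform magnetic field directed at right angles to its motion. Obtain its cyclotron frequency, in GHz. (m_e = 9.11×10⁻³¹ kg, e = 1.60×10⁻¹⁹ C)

f ≈ 0.222 GHz

f = qB/(2πm) = (1×1.60×10^-19)(7.93×10^-3) / [2π(9.11×10^-31)] = 2.22×10^8 Hz.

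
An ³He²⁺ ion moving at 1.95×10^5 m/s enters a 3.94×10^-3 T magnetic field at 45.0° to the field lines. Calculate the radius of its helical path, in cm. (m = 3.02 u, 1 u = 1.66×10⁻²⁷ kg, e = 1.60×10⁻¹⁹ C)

Only the perpendicular component v⊥ = v sin45.0° = 1.38×10^5 m/s is bent by the field.
r = m v⊥ /(qB) = (5.01×10^-27)(1.38×10^5) / [(2×1.60×10^-19)(3.94×10^-3)] = 0.548 m.

r ≈ 54.8 cm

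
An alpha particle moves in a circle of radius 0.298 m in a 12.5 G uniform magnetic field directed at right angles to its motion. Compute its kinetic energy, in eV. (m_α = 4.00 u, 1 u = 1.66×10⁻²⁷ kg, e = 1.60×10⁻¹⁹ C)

K ≈ 6.69 eV

v = qBr/m = (2×1.60×10^-19)(1.25×10^-3)(0.298) / (6.64×10^-27) = 1.80×10^4 m/s.
K = ½mv² = 0.5·(6.64×10^-27)·(1.80×10^4)² = 1.07×10^-18 J = 6.69 eV.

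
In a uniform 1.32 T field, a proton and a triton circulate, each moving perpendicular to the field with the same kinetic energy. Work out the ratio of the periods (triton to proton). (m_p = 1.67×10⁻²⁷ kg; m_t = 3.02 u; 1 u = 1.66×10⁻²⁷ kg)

T = 2πm/(qB) is independent of speed, so T₂/T₁ = (m₂/q₂)/(m₁/q₁).
T_{triton}/T_{proton} = (5.01×10^-27/1e) / (1.67×10^-27/1e) = 3.00.

ratio ≈ 3.00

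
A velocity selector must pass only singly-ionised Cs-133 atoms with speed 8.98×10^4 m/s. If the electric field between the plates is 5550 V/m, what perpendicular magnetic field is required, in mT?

B ≈ 61.8 mT

qE = qvB ⇒ B = E/v = (5550) / (8.98×10^4) = 0.0618 T.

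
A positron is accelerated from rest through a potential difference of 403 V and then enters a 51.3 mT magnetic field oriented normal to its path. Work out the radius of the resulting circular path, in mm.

r ≈ 1.32 mm

The kinetic energy gained is K = qV = (1×1.60×10^-19)(403) = 6.45×10^-17 J.
v = √(2K/m) = 1.19×10^7 m/s.
r = mv/(qB) = (9.11×10^-31)(1.19×10^7) / [(1×1.60×10^-19)(0.0513)] = 1.32×10^-3 m.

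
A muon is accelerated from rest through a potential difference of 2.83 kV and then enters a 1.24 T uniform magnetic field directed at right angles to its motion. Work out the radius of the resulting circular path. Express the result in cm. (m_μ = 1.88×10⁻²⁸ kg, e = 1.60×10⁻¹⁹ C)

r ≈ 0.208 cm

The kinetic energy gained is K = qV = (1×1.60×10^-19)(2830) = 4.53×10^-16 J.
v = √(2K/m) = 2.19×10^6 m/s.
r = mv/(qB) = (1.88×10^-28)(2.19×10^6) / [(1×1.60×10^-19)(1.24)] = 2.08×10^-3 m.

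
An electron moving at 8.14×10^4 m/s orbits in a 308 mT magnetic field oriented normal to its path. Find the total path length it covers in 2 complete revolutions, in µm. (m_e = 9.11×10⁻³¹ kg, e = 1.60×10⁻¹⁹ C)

r = mv/(qB) = 1.50×10^-6 m, so one revolution covers 2πr = 9.45×10^-6 m.
In 2 revolutions: L = 2·2πr = 1.89×10^-5 m.

L ≈ 18.9 µm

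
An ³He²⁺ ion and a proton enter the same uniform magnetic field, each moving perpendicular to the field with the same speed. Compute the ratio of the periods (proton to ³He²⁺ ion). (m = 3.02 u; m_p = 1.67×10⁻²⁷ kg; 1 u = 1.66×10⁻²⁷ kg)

T = 2πm/(qB) is independent of speed, so T₂/T₁ = (m₂/q₂)/(m₁/q₁).
T_{proton}/T_{³He²⁺ ion} = (1.67×10^-27/1e) / (5.01×10^-27/2e) = 0.666.

ratio ≈ 0.666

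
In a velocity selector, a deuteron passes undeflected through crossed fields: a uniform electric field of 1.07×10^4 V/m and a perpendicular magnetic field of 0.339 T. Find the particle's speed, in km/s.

v ≈ 31.6 km/s

For zero net force, qE = qvB, so v = E/B.
v = (1.07×10^4) / (0.339) = 3.16×10^4 m/s.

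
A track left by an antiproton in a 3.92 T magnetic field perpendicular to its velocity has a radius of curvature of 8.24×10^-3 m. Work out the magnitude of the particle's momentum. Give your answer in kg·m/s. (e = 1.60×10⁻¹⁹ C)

Since qvB = mv²/r, the momentum p = mv = qBr.
p = (1×1.60×10^-19)(3.92)(8.24×10^-3) = 5.17×10^-21 kg·m/s.

p ≈ 5.17×10^-21 kg·m/s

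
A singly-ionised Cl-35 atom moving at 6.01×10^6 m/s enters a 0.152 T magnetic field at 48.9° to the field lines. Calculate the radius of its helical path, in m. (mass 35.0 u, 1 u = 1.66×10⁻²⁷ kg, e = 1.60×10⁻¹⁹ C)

r ≈ 10.8 m

Only the perpendicular component v⊥ = v sin48.9° = 4.53×10^6 m/s is bent by the field.
r = m v⊥ /(qB) = (5.81×10^-26)(4.53×10^6) / [(1×1.60×10^-19)(0.152)] = 10.8 m.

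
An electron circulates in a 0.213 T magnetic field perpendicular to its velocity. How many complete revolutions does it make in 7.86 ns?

N = 46

T = 2πm/(qB) = 2π(9.11×10^-31) / [(1×1.60×10^-19)(0.213)] = 1.6796×10^-10 s.
N = t/T = 7.86×10^-9 / 1.6796×10^-10 ≈ 46.80, so 46 complete revolutions.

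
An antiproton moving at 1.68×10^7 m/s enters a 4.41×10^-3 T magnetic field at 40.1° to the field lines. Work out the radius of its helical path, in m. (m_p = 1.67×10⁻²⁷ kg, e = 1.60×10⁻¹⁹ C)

r ≈ 25.6 m

Only the perpendicular component v⊥ = v sin40.1° = 1.08×10^7 m/s is bent by the field.
r = m v⊥ /(qB) = (1.67×10^-27)(1.08×10^7) / [(1×1.60×10^-19)(4.41×10^-3)] = 25.6 m.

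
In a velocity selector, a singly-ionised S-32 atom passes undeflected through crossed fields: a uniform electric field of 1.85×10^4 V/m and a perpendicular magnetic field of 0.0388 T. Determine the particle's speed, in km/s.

v ≈ 477 km/s

For zero net force, qE = qvB, so v = E/B.
v = (1.85×10^4) / (0.0388) = 4.77×10^5 m/s.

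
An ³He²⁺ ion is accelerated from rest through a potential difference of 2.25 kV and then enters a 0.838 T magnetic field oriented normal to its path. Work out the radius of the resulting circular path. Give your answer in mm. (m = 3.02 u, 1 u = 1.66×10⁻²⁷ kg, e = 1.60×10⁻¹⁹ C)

r ≈ 10.0 mm

The kinetic energy gained is K = qV = (2×1.60×10^-19)(2250) = 7.20×10^-16 J.
v = √(2K/m) = 5.36×10^5 m/s.
r = mv/(qB) = (5.01×10^-27)(5.36×10^5) / [(2×1.60×10^-19)(0.838)] = 0.0100 m.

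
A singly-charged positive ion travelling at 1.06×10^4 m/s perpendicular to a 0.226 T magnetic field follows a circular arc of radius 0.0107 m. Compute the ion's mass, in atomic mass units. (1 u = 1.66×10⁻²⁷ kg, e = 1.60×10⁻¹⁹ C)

m ≈ 22.0 u

qvB = mv²/r ⇒ m = qBr/v.
m = (1×1.60×10^-19)(0.226)(0.0107) / (1.06×10^4) = 3.65×10^-26 kg = 22.0 u.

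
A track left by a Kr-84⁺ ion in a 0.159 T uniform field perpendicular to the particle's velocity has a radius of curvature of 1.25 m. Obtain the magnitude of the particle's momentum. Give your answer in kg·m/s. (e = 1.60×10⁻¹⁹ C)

p ≈ 3.18×10^-20 kg·m/s

Since qvB = mv²/r, the momentum p = mv = qBr.
p = (1×1.60×10^-19)(0.159)(1.25) = 3.18×10^-20 kg·m/s.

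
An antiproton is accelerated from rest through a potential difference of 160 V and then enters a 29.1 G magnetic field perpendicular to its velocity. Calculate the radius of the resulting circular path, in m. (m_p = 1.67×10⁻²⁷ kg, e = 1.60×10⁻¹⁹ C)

The kinetic energy gained is K = qV = (1×1.60×10^-19)(160) = 2.56×10^-17 J.
v = √(2K/m) = 1.75×10^5 m/s.
r = mv/(qB) = (1.67×10^-27)(1.75×10^5) / [(1×1.60×10^-19)(2.91×10^-3)] = 0.628 m.

r ≈ 0.628 m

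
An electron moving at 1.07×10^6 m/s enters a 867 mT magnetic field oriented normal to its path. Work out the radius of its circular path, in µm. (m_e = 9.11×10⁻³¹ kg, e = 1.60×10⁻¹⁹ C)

r ≈ 7.03 µm

The magnetic force provides the centripetal force: qvB = mv²/r, so r = mv/(qB).
r = (9.11×10^-31 kg)(1.07×10^6 m/s) / [(1×1.60×10^-19 C)(0.867 T)] = 7.03×10^-6 m.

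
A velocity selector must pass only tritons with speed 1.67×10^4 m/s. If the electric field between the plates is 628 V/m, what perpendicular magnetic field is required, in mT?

B ≈ 37.6 mT

qE = qvB ⇒ B = E/v = (628) / (1.67×10^4) = 0.0376 T.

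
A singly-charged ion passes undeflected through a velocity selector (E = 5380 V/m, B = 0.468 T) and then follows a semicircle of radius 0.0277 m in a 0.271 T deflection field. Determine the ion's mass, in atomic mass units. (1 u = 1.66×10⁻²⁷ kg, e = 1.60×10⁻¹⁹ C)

v = E/B₁ = 1.15×10^4 m/s.
From r = mv/(qB₂), m = qB₂r/v = (1×1.60×10^-19)(0.271)(0.0277) / (1.15×10^4) = 1.04×10^-25 kg.
In atomic mass units: m = 1.04×10^-25 / 1.66×10^-27 = 62.9 u.

m ≈ 62.9 u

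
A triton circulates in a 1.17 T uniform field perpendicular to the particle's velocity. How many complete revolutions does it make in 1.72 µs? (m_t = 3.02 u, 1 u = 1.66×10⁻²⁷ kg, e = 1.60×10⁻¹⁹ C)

T = 2πm/(qB) = 2π(5.0132×10^-27) / [(1×1.60×10^-19)(1.17)] = 1.6826×10^-7 s.
N = t/T = 1.72×10^-6 / 1.6826×10^-7 ≈ 10.22, so 10 complete revolutions.

N = 10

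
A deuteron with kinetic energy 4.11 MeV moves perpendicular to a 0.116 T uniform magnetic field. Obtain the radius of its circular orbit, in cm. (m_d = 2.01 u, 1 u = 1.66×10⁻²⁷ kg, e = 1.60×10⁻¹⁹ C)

Convert the energy: K = 4.11 MeV = 6.58×10^-13 J.
v = √(2K/m) = √(2·6.58×10^-13/3.34×10^-27) = 1.99×10^7 m/s.
r = mv/(qB) = (3.34×10^-27)(1.99×10^7) / [(1×1.60×10^-19)(0.116)] = 3.57 m.

r ≈ 357 cm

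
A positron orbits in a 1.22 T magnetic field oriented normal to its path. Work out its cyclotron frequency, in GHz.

f = qB/(2πm) = (1×1.60×10^-19)(1.22) / [2π(9.11×10^-31)] = 3.41×10^10 Hz.

f ≈ 34.1 GHz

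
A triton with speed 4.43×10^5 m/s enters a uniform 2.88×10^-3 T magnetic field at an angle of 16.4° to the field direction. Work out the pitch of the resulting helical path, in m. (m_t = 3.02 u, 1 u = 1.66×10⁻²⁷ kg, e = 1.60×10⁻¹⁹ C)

The velocity component along B is v∥ = v cos16.4° = 4.25×10^5 m/s.
The cyclotron period T = 2πm/(qB) = 6.84×10^-5 s is set by m, q, B alone.
Pitch = v∥·T = (4.25×10^5)(6.84×10^-5) = 29.1 m.

pitch ≈ 29.1 m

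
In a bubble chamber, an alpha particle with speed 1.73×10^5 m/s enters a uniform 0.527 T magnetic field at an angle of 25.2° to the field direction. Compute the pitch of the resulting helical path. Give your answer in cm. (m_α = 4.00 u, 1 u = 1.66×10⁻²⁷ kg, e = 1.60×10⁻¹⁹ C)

pitch ≈ 3.87 cm

The velocity component along B is v∥ = v cos25.2° = 1.57×10^5 m/s.
The cyclotron period T = 2πm/(qB) = 2.47×10^-7 s is set by m, q, B alone.
Pitch = v∥·T = (1.57×10^5)(2.47×10^-7) = 0.0387 m.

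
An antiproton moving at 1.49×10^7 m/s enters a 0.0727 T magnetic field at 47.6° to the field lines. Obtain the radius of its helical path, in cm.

r ≈ 158 cm

Only the perpendicular component v⊥ = v sin47.6° = 1.10×10^7 m/s is bent by the field.
r = m v⊥ /(qB) = (1.67×10^-27)(1.10×10^7) / [(1×1.60×10^-19)(0.0727)] = 1.58 m.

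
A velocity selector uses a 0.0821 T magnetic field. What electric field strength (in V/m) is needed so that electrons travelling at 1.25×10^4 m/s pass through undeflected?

E ≈ 1030 V/m

qE = qvB ⇒ E = vB = (1.25×10^4)(0.0821) = 1030 V/m.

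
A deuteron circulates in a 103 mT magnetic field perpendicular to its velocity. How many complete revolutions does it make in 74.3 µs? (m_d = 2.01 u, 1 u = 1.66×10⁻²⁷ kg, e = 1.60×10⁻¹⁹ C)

N = 58

T = 2πm/(qB) = 2π(3.3366×10^-27) / [(1×1.60×10^-19)(0.103)] = 1.2721×10^-6 s.
N = t/T = 7.43×10^-5 / 1.2721×10^-6 ≈ 58.41, so 58 complete revolutions.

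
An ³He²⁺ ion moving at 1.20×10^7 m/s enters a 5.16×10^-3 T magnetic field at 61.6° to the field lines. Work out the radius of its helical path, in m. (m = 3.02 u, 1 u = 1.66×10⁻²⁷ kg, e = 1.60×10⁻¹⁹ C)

Only the perpendicular component v⊥ = v sin61.6° = 1.06×10^7 m/s is bent by the field.
r = m v⊥ /(qB) = (5.01×10^-27)(1.06×10^7) / [(2×1.60×10^-19)(5.16×10^-3)] = 32.0 m.

r ≈ 32.0 m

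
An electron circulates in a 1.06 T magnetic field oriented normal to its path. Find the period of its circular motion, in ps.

T ≈ 33.7 ps

The cyclotron period is independent of speed: T = 2πm/(qB).
T = 2π(9.11×10^-31) / [(1×1.60×10^-19)(1.06)] = 3.37×10^-11 s.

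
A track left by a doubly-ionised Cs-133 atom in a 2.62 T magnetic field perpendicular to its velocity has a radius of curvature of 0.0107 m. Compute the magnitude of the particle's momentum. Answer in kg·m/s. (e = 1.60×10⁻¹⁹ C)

p ≈ 8.97×10^-21 kg·m/s

Since qvB = mv²/r, the momentum p = mv = qBr.
p = (2×1.60×10^-19)(2.62)(0.0107) = 8.97×10^-21 kg·m/s.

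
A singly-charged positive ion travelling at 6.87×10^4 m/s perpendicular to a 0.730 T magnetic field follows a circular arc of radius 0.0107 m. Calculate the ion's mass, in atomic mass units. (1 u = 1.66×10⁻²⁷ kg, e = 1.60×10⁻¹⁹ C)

qvB = mv²/r ⇒ m = qBr/v.
m = (1×1.60×10^-19)(0.730)(0.0107) / (6.87×10^4) = 1.82×10^-26 kg = 11.0 u.

m ≈ 11.0 u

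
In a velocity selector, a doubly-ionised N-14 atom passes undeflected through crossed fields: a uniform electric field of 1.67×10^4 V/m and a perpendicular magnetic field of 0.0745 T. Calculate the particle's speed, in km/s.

v ≈ 224 km/s

For zero net force, qE = qvB, so v = E/B.
v = (1.67×10^4) / (0.0745) = 2.24×10^5 m/s.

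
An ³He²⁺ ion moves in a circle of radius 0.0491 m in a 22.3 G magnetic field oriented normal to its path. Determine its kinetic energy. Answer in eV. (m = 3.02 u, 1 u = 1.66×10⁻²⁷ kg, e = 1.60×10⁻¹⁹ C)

K ≈ 0.765 eV

v = qBr/m = (2×1.60×10^-19)(2.23×10^-3)(0.0491) / (5.01×10^-27) = 6990 m/s.
K = ½mv² = 0.5·(5.01×10^-27)·(6990)² = 1.22×10^-19 J = 0.765 eV.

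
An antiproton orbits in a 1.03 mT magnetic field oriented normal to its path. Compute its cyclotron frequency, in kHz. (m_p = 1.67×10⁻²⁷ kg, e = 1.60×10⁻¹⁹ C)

f = qB/(2πm) = (1×1.60×10^-19)(1.03×10^-3) / [2π(1.67×10^-27)] = 1.57×10^4 Hz.

f ≈ 15.7 kHz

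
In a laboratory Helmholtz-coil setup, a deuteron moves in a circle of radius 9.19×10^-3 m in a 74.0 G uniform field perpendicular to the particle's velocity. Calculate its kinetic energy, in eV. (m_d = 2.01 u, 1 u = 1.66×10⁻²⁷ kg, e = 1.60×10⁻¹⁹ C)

v = qBr/m = (1×1.60×10^-19)(7.40×10^-3)(9.19×10^-3) / (3.34×10^-27) = 3260 m/s.
K = ½mv² = 0.5·(3.34×10^-27)·(3260)² = 1.77×10^-20 J = 0.111 eV.

K ≈ 0.111 eV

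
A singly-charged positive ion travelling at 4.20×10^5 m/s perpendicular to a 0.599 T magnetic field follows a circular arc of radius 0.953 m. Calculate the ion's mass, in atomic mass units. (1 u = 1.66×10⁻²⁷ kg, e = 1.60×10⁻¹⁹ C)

m ≈ 131 u

qvB = mv²/r ⇒ m = qBr/v.
m = (1×1.60×10^-19)(0.599)(0.953) / (4.20×10^5) = 2.17×10^-25 kg = 131 u.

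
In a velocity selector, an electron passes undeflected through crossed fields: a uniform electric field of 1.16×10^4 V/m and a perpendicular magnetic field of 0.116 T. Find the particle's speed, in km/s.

For zero net force, qE = qvB, so v = E/B.
v = (1.16×10^4) / (0.116) = 1.00×10^5 m/s.

v ≈ 100 km/s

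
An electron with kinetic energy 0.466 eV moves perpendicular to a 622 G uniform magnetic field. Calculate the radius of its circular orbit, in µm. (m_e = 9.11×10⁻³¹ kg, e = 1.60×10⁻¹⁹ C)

Convert the energy: K = 0.466 eV = 7.46×10^-20 J.
v = √(2K/m) = √(2·7.46×10^-20/9.11×10^-31) = 4.05×10^5 m/s.
r = mv/(qB) = (9.11×10^-31)(4.05×10^5) / [(1×1.60×10^-19)(0.0622)] = 3.70×10^-5 m.

r ≈ 37.0 µm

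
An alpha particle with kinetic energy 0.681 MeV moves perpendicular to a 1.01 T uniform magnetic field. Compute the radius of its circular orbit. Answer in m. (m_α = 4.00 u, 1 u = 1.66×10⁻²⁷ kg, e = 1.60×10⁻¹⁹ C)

Convert the energy: K = 0.681 MeV = 1.09×10^-13 J.
v = √(2K/m) = √(2·1.09×10^-13/6.64×10^-27) = 5.73×10^6 m/s.
r = mv/(qB) = (6.64×10^-27)(5.73×10^6) / [(2×1.60×10^-19)(1.01)] = 0.118 m.

r ≈ 0.118 m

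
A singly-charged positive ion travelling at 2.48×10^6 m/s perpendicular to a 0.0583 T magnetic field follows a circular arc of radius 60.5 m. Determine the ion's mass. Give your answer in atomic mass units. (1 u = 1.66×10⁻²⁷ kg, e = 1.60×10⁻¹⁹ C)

qvB = mv²/r ⇒ m = qBr/v.
m = (1×1.60×10^-19)(0.0583)(60.5) / (2.48×10^6) = 2.28×10^-25 kg = 137 u.

m ≈ 137 u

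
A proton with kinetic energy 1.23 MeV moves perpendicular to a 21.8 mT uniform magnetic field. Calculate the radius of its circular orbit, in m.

Convert the energy: K = 1.23 MeV = 1.97×10^-13 J.
v = √(2K/m) = √(2·1.97×10^-13/1.67×10^-27) = 1.54×10^7 m/s.
r = mv/(qB) = (1.67×10^-27)(1.54×10^7) / [(1×1.60×10^-19)(0.0218)] = 7.35 m.

r ≈ 7.35 m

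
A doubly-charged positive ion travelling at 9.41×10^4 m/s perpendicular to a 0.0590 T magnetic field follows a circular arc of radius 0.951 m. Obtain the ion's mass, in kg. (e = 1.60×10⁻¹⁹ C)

qvB = mv²/r ⇒ m = qBr/v.
m = (2×1.60×10^-19)(0.0590)(0.951) / (9.41×10^4) = 1.91×10^-25 kg.

m ≈ 1.91×10^-25 kg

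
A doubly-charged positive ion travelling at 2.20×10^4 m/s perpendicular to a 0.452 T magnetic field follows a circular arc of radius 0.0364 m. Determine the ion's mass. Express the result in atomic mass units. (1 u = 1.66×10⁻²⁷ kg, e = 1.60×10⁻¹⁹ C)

qvB = mv²/r ⇒ m = qBr/v.
m = (2×1.60×10^-19)(0.452)(0.0364) / (2.20×10^4) = 2.39×10^-25 kg = 144 u.

m ≈ 144 u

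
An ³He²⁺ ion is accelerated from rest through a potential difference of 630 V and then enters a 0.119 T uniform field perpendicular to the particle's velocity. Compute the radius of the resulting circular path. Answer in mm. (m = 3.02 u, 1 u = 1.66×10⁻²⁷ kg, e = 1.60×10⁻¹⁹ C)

r ≈ 37.3 mm

The kinetic energy gained is K = qV = (2×1.60×10^-19)(630) = 2.02×10^-16 J.
v = √(2K/m) = 2.84×10^5 m/s.
r = mv/(qB) = (5.01×10^-27)(2.84×10^5) / [(2×1.60×10^-19)(0.119)] = 0.0373 m.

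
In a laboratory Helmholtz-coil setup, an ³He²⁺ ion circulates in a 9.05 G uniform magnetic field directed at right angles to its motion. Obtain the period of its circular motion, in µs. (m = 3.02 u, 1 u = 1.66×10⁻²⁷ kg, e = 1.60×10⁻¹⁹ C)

The cyclotron period is independent of speed: T = 2πm/(qB).
T = 2π(5.01×10^-27) / [(2×1.60×10^-19)(9.05×10^-4)] = 1.09×10^-4 s.

T ≈ 109 µs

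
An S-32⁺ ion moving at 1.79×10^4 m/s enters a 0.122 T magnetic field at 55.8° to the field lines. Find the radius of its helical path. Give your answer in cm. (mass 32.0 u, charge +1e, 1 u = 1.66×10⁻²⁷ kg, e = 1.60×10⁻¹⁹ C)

r ≈ 4.03 cm

Only the perpendicular component v⊥ = v sin55.8° = 1.48×10^4 m/s is bent by the field.
r = m v⊥ /(qB) = (5.31×10^-26)(1.48×10^4) / [(1×1.60×10^-19)(0.122)] = 0.0403 m.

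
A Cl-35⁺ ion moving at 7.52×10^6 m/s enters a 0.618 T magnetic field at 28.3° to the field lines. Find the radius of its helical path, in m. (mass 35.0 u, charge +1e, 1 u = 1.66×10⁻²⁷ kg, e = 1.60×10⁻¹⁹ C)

r ≈ 2.09 m

Only the perpendicular component v⊥ = v sin28.3° = 3.57×10^6 m/s is bent by the field.
r = m v⊥ /(qB) = (5.81×10^-26)(3.57×10^6) / [(1×1.60×10^-19)(0.618)] = 2.09 m.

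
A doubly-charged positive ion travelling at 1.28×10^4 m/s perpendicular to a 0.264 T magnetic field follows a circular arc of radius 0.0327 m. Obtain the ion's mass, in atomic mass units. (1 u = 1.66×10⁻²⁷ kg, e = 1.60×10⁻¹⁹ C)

qvB = mv²/r ⇒ m = qBr/v.
m = (2×1.60×10^-19)(0.264)(0.0327) / (1.28×10^4) = 2.16×10^-25 kg = 130 u.

m ≈ 130 u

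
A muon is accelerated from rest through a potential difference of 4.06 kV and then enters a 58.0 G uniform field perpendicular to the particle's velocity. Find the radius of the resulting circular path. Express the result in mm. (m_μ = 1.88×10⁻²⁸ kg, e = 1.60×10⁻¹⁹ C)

r ≈ 533 mm

The kinetic energy gained is K = qV = (1×1.60×10^-19)(4060) = 6.50×10^-16 J.
v = √(2K/m) = 2.63×10^6 m/s.
r = mv/(qB) = (1.88×10^-28)(2.63×10^6) / [(1×1.60×10^-19)(5.80×10^-3)] = 0.533 m.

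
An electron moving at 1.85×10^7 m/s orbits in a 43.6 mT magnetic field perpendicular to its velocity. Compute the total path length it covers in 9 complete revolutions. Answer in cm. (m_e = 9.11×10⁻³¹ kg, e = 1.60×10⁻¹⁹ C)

L ≈ 13.7 cm

r = mv/(qB) = 2.42×10^-3 m, so one revolution covers 2πr = 0.0152 m.
In 9 revolutions: L = 9·2πr = 0.137 m.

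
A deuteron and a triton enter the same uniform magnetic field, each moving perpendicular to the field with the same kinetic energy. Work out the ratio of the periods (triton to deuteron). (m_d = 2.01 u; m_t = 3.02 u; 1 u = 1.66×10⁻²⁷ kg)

ratio ≈ 1.50

T = 2πm/(qB) is independent of speed, so T₂/T₁ = (m₂/q₂)/(m₁/q₁).
T_{triton}/T_{deuteron} = (5.01×10^-27/1e) / (3.34×10^-27/1e) = 1.50.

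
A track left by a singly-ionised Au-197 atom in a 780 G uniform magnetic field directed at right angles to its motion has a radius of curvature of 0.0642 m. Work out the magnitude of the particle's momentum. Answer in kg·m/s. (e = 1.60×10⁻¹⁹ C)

p ≈ 8.01×10^-22 kg·m/s

Since qvB = mv²/r, the momentum p = mv = qBr.
p = (1×1.60×10^-19)(0.0780)(0.0642) = 8.01×10^-22 kg·m/s.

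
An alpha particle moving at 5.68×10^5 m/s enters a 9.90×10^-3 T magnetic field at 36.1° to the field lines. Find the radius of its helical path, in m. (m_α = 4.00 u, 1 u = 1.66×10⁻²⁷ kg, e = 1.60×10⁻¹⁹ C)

r ≈ 0.701 m

Only the perpendicular component v⊥ = v sin36.1° = 3.35×10^5 m/s is bent by the field.
r = m v⊥ /(qB) = (6.64×10^-27)(3.35×10^5) / [(2×1.60×10^-19)(9.90×10^-3)] = 0.701 m.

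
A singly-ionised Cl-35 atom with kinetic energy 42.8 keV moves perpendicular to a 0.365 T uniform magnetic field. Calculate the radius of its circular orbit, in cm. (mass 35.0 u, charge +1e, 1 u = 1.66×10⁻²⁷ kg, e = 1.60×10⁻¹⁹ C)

r ≈ 48.3 cm

Convert the energy: K = 42.8 keV = 6.85×10^-15 J.
v = √(2K/m) = √(2·6.85×10^-15/5.81×10^-26) = 4.86×10^5 m/s.
r = mv/(qB) = (5.81×10^-26)(4.86×10^5) / [(1×1.60×10^-19)(0.365)] = 0.483 m.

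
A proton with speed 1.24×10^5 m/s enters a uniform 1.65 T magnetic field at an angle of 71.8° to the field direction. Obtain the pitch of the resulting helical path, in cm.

pitch ≈ 0.154 cm

The velocity component along B is v∥ = v cos71.8° = 3.87×10^4 m/s.
The cyclotron period T = 2πm/(qB) = 3.97×10^-8 s is set by m, q, B alone.
Pitch = v∥·T = (3.87×10^4)(3.97×10^-8) = 1.54×10^-3 m.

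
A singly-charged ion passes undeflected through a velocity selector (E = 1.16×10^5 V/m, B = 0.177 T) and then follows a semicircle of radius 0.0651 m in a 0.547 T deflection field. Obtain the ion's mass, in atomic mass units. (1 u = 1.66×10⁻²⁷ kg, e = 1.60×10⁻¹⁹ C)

v = E/B₁ = 6.55×10^5 m/s.
From r = mv/(qB₂), m = qB₂r/v = (1×1.60×10^-19)(0.547)(0.0651) / (6.55×10^5) = 8.69×10^-27 kg.
In atomic mass units: m = 8.69×10^-27 / 1.66×10^-27 = 5.24 u.

m ≈ 5.24 u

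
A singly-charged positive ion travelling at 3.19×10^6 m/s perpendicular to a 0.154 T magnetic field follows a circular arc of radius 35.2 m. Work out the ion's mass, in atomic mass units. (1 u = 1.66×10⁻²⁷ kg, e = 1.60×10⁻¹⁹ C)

qvB = mv²/r ⇒ m = qBr/v.
m = (1×1.60×10^-19)(0.154)(35.2) / (3.19×10^6) = 2.72×10^-25 kg = 164 u.

m ≈ 164 u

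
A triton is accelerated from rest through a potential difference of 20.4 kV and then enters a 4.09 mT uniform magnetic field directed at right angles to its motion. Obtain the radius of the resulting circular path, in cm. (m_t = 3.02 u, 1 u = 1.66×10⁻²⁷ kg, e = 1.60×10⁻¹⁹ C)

The kinetic energy gained is K = qV = (1×1.60×10^-19)(2.04×10^4) = 3.26×10^-15 J.
v = √(2K/m) = 1.14×10^6 m/s.
r = mv/(qB) = (5.01×10^-27)(1.14×10^6) / [(1×1.60×10^-19)(4.09×10^-3)] = 8.74 m.

r ≈ 874 cm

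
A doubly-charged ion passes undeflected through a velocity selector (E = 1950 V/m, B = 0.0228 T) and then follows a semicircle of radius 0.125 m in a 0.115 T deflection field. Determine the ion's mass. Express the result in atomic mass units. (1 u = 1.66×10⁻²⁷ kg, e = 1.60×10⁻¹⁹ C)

m ≈ 32.4 u

v = E/B₁ = 8.55×10^4 m/s.
From r = mv/(qB₂), m = qB₂r/v = (2×1.60×10^-19)(0.115)(0.125) / (8.55×10^4) = 5.38×10^-26 kg.
In atomic mass units: m = 5.38×10^-26 / 1.66×10^-27 = 32.4 u.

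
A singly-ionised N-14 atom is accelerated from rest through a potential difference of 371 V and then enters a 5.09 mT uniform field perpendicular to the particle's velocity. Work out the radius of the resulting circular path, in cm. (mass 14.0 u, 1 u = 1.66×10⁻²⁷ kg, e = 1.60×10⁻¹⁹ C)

The kinetic energy gained is K = qV = (1×1.60×10^-19)(371) = 5.94×10^-17 J.
v = √(2K/m) = 7.15×10^4 m/s.
r = mv/(qB) = (2.32×10^-26)(7.15×10^4) / [(1×1.60×10^-19)(5.09×10^-3)] = 2.04 m.

r ≈ 204 cm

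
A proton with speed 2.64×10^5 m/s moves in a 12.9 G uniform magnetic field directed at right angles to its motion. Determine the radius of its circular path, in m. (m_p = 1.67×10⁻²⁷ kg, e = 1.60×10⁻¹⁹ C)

r ≈ 2.14 m

The magnetic force provides the centripetal force: qvB = mv²/r, so r = mv/(qB).
r = (1.67×10^-27 kg)(2.64×10^5 m/s) / [(1×1.60×10^-19 C)(1.29×10^-3 T)] = 2.14 m.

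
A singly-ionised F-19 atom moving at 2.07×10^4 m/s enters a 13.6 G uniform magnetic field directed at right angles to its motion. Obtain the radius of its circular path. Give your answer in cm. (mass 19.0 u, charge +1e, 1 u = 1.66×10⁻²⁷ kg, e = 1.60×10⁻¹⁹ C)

The magnetic force provides the centripetal force: qvB = mv²/r, so r = mv/(qB).
r = (3.15×10^-26 kg)(2.07×10^4 m/s) / [(1×1.60×10^-19 C)(1.36×10^-3 T)] = 3.00 m.

r ≈ 300 cm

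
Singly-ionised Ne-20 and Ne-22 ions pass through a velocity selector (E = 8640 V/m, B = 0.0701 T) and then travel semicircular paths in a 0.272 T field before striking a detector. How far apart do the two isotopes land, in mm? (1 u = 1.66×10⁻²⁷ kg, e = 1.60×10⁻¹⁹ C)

Both emerge at v = E/B₁ = 1.23×10^5 m/s.
r = mv/(qB₂), so r₁ = 0.094025 m and r₂ = 0.10343 m, giving Δr = 9.40×10^-3 m.
After a semicircle each ion lands a diameter 2r from the entry slit, so the separation is 2Δr = 0.0188 m.

Δd ≈ 18.8 mm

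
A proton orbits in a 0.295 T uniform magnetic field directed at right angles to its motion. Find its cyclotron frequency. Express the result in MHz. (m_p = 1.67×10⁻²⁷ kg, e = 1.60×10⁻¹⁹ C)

f = qB/(2πm) = (1×1.60×10^-19)(0.295) / [2π(1.67×10^-27)] = 4.50×10^6 Hz.

f ≈ 4.50 MHz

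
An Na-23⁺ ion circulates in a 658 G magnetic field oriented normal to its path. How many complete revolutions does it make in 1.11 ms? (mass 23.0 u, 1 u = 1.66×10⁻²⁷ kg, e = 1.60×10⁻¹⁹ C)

T = 2πm/(qB) = 2π(3.818×10^-26) / [(1×1.60×10^-19)(0.0658)] = 2.2786×10^-5 s.
N = t/T = 1.11×10^-3 / 2.2786×10^-5 ≈ 48.71, so 48 complete revolutions.

N = 48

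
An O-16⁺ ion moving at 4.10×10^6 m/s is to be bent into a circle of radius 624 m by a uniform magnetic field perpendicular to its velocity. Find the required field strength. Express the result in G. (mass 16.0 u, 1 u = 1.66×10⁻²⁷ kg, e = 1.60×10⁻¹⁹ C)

B ≈ 10.9 G

qvB = mv²/r gives B = mv/(qr).
B = (2.66×10^-26)(4.10×10^6) / [(1×1.60×10^-19)(624)] = 1.09×10^-3 T.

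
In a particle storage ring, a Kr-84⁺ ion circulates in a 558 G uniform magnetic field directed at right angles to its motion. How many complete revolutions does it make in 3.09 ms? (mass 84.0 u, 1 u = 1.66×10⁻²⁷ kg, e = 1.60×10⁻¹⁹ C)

T = 2πm/(qB) = 2π(1.3944×10^-25) / [(1×1.60×10^-19)(0.0558)] = 9.8133×10^-5 s.
N = t/T = 3.09×10^-3 / 9.8133×10^-5 ≈ 31.49, so 31 complete revolutions.

N = 31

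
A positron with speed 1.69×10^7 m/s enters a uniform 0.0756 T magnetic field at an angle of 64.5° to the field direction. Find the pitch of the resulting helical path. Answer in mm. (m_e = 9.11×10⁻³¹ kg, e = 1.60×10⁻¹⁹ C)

The velocity component along B is v∥ = v cos64.5° = 7.28×10^6 m/s.
The cyclotron period T = 2πm/(qB) = 4.73×10^-10 s is set by m, q, B alone.
Pitch = v∥·T = (7.28×10^6)(4.73×10^-10) = 3.44×10^-3 m.

pitch ≈ 3.44 mm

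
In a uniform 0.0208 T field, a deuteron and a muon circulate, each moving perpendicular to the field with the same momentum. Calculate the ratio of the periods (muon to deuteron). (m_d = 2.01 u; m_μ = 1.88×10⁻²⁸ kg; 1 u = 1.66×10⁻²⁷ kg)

T = 2πm/(qB) is independent of speed, so T₂/T₁ = (m₂/q₂)/(m₁/q₁).
T_{muon}/T_{deuteron} = (1.88×10^-28/1e) / (3.34×10^-27/1e) = 0.0563.

ratio ≈ 0.0563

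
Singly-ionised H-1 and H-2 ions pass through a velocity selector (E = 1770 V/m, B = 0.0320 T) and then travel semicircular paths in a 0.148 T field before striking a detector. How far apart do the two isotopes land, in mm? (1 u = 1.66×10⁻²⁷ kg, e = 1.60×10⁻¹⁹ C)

Δd ≈ 7.75 mm

Both emerge at v = E/B₁ = 5.53×10^4 m/s.
r = mv/(qB₂), so r₁ = 3.88×10^-3 m and r₂ = 7.75×10^-3 m, giving Δr = 3.88×10^-3 m.
After a semicircle each ion lands a diameter 2r from the entry slit, so the separation is 2Δr = 7.75×10^-3 m.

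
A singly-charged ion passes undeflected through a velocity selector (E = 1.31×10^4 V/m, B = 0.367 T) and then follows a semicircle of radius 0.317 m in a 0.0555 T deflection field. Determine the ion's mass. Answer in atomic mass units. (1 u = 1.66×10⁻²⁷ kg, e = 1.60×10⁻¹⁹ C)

m ≈ 47.5 u

v = E/B₁ = 3.57×10^4 m/s.
From r = mv/(qB₂), m = qB₂r/v = (1×1.60×10^-19)(0.0555)(0.317) / (3.57×10^4) = 7.89×10^-26 kg.
In atomic mass units: m = 7.89×10^-26 / 1.66×10^-27 = 47.5 u.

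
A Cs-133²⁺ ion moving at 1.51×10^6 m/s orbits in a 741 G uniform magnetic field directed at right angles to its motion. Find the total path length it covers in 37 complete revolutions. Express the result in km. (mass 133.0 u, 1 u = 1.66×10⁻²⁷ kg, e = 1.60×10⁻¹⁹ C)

L ≈ 3.27 km

r = mv/(qB) = 14.1 m, so one revolution covers 2πr = 88.3 m.
In 37 revolutions: L = 37·2πr = 3270 m.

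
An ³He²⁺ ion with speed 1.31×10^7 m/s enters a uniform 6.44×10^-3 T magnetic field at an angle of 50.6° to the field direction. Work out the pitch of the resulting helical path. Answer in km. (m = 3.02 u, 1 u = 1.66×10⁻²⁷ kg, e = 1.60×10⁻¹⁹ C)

pitch ≈ 0.127 km

The velocity component along B is v∥ = v cos50.6° = 8.31×10^6 m/s.
The cyclotron period T = 2πm/(qB) = 1.53×10^-5 s is set by m, q, B alone.
Pitch = v∥·T = (8.31×10^6)(1.53×10^-5) = 127 m.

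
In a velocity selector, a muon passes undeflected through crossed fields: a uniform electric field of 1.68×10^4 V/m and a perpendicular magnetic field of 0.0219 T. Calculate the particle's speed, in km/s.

For zero net force, qE = qvB, so v = E/B.
v = (1.68×10^4) / (0.0219) = 7.67×10^5 m/s.

v ≈ 767 km/s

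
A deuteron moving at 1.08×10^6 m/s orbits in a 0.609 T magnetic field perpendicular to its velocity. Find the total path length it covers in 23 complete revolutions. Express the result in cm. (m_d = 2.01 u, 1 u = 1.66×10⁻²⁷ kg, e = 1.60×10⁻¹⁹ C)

L ≈ 534 cm

r = mv/(qB) = 0.0370 m, so one revolution covers 2πr = 0.232 m.
In 23 revolutions: L = 23·2πr = 5.34 m.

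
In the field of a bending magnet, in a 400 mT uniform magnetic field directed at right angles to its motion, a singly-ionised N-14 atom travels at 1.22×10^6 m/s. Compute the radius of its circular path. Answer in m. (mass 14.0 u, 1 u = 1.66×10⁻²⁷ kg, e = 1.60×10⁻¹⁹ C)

The magnetic force provides the centripetal force: qvB = mv²/r, so r = mv/(qB).
r = (2.32×10^-26 kg)(1.22×10^6 m/s) / [(1×1.60×10^-19 C)(0.400 T)] = 0.443 m.

r ≈ 0.443 m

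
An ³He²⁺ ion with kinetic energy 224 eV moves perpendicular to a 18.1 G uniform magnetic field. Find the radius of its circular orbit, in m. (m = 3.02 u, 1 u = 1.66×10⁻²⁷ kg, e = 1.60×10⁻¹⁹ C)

Convert the energy: K = 224 eV = 3.58×10^-17 J.
v = √(2K/m) = √(2·3.58×10^-17/5.01×10^-27) = 1.20×10^5 m/s.
r = mv/(qB) = (5.01×10^-27)(1.20×10^5) / [(2×1.60×10^-19)(1.81×10^-3)] = 1.03 m.

r ≈ 1.03 m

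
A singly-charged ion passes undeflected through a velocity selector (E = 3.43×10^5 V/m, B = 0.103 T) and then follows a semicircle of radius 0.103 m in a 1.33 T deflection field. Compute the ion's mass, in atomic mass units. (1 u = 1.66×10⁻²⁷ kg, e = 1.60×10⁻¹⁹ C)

m ≈ 3.97 u

v = E/B₁ = 3.33×10^6 m/s.
From r = mv/(qB₂), m = qB₂r/v = (1×1.60×10^-19)(1.33)(0.103) / (3.33×10^6) = 6.58×10^-27 kg.
In atomic mass units: m = 6.58×10^-27 / 1.66×10^-27 = 3.97 u.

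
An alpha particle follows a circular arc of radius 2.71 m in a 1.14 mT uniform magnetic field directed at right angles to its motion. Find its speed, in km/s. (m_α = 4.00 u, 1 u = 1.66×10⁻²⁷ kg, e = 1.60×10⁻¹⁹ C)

v ≈ 149 km/s

From qvB = mv²/r, v = qBr/m.
v = (2×1.60×10^-19)(1.14×10^-3)(2.71) / (6.64×10^-27) = 1.49×10^5 m/s.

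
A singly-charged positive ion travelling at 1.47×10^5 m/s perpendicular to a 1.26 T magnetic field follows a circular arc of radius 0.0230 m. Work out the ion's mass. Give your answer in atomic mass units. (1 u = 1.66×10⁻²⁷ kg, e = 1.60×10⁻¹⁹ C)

m ≈ 19.0 u

qvB = mv²/r ⇒ m = qBr/v.
m = (1×1.60×10^-19)(1.26)(0.0230) / (1.47×10^5) = 3.15×10^-26 kg = 19.0 u.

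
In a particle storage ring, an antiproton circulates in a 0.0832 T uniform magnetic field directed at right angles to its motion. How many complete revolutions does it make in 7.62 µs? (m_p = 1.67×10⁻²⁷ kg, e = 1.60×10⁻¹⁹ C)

T = 2πm/(qB) = 2π(1.67×10^-27) / [(1×1.60×10^-19)(0.0832)] = 7.8823×10^-7 s.
N = t/T = 7.62×10^-6 / 7.8823×10^-7 ≈ 9.67, so 9 complete revolutions.

N = 9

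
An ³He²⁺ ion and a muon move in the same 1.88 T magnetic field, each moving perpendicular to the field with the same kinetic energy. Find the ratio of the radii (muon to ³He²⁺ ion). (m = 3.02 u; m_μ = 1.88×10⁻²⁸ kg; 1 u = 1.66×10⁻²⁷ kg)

ratio ≈ 0.387

r = √(2mK)/(qB) ⇒ at equal K, r ∝ √m/q.
r_{muon}/r_{³He²⁺ ion} = 0.387.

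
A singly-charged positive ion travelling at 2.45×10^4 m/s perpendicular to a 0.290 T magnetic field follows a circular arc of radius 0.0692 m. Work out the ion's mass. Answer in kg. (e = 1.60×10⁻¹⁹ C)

qvB = mv²/r ⇒ m = qBr/v.
m = (1×1.60×10^-19)(0.290)(0.0692) / (2.45×10^4) = 1.31×10^-25 kg.

m ≈ 1.31×10^-25 kg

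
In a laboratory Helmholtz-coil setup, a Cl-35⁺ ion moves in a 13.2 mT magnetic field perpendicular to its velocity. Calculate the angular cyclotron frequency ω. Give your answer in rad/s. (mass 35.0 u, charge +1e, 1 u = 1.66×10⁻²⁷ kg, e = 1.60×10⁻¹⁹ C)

ω ≈ 3.64×10^4 rad/s

ω = qB/m = (1×1.60×10^-19)(0.0132) / (5.81×10^-26) = 3.64×10^4 rad/s.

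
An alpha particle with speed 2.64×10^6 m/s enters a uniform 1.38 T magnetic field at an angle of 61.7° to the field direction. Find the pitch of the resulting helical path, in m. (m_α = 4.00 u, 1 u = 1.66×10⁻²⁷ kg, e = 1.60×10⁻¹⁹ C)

The velocity component along B is v∥ = v cos61.7° = 1.25×10^6 m/s.
The cyclotron period T = 2πm/(qB) = 9.45×10^-8 s is set by m, q, B alone.
Pitch = v∥·T = (1.25×10^6)(9.45×10^-8) = 0.118 m.

pitch ≈ 0.118 m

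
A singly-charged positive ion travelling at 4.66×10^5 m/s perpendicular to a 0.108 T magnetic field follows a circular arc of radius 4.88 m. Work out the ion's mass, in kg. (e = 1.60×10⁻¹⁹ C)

m ≈ 1.81×10^-25 kg

qvB = mv²/r ⇒ m = qBr/v.
m = (1×1.60×10^-19)(0.108)(4.88) / (4.66×10^5) = 1.81×10^-25 kg.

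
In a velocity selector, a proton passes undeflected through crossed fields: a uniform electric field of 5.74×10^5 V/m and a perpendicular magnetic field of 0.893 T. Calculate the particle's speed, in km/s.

v ≈ 643 km/s

For zero net force, qE = qvB, so v = E/B.
v = (5.74×10^5) / (0.893) = 6.43×10^5 m/s.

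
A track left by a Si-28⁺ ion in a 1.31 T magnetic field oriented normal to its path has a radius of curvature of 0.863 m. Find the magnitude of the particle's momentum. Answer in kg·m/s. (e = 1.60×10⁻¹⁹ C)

p ≈ 1.81×10^-19 kg·m/s

Since qvB = mv²/r, the momentum p = mv = qBr.
p = (1×1.60×10^-19)(1.31)(0.863) = 1.81×10^-19 kg·m/s.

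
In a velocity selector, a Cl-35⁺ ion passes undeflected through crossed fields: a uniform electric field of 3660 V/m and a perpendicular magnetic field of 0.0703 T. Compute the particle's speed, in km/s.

v ≈ 52.1 km/s

For zero net force, qE = qvB, so v = E/B.
v = (3660) / (0.0703) = 5.21×10^4 m/s.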